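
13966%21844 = 13966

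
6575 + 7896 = 14471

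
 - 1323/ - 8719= 1323/8719 = 0.15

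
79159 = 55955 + 23204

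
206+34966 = 35172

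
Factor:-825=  - 3^1*5^2*11^1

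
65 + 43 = 108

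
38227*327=12500229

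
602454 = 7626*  79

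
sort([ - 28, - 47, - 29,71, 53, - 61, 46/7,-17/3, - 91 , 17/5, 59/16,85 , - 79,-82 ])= [- 91,-82, - 79 ,-61,-47, - 29, - 28, - 17/3,17/5, 59/16,46/7,  53  ,  71, 85 ]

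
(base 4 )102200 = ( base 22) 29I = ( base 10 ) 1184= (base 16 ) 4A0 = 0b10010100000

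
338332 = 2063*164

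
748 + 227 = 975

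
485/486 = 485/486 = 1.00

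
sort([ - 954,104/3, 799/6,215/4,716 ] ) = [- 954,104/3,215/4,799/6,716 ]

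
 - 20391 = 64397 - 84788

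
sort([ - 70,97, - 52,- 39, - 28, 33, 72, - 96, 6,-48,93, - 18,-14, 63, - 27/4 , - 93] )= [ - 96, - 93, - 70, - 52, - 48,-39, - 28, - 18, - 14, - 27/4, 6,33,63, 72, 93, 97] 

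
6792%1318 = 202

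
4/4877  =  4/4877 =0.00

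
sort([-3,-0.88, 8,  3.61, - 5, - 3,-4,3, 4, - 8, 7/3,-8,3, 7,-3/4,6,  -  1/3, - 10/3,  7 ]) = [ - 8,-8, - 5,  -  4,-10/3,  -  3,-3, - 0.88,-3/4, - 1/3, 7/3, 3 , 3, 3.61, 4, 6, 7,7, 8] 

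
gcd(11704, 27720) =616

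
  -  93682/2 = -46841 = - 46841.00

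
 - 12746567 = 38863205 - 51609772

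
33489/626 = 33489/626=53.50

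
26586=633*42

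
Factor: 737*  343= 7^3* 11^1*67^1 = 252791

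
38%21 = 17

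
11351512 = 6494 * 1748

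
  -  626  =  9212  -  9838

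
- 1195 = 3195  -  4390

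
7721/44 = 175+21/44  =  175.48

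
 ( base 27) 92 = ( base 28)8l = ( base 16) F5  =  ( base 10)245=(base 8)365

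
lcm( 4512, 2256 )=4512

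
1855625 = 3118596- 1262971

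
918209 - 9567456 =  - 8649247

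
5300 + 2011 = 7311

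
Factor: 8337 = 3^1*7^1*397^1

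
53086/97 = 53086/97 = 547.28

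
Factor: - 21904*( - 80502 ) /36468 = 146942984/3039 = 2^3*3^( - 1)*37^2*1013^( - 1 ) * 13417^1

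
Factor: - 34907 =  - 67^1*521^1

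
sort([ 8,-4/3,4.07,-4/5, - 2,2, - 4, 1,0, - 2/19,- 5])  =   [ - 5, - 4,  -  2, - 4/3, - 4/5,-2/19,0, 1, 2 , 4.07,  8 ] 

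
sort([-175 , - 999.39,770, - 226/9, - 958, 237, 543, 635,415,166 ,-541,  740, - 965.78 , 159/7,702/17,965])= [ - 999.39, - 965.78, - 958, - 541,- 175, - 226/9,159/7,702/17,166,237,415,543, 635,740,770,965]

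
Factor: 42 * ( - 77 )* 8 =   -  25872 = -  2^4*3^1*7^2*11^1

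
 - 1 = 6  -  7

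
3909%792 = 741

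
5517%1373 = 25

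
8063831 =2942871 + 5120960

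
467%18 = 17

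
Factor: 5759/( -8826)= - 2^( - 1)*3^ ( - 1)*13^1 * 443^1*1471^( - 1)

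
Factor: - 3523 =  - 13^1 * 271^1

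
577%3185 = 577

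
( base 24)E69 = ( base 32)80p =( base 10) 8217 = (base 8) 20031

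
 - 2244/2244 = -1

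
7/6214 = 7/6214 = 0.00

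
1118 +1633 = 2751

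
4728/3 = 1576 = 1576.00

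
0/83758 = 0 = 0.00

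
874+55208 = 56082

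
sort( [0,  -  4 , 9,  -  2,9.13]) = [  -  4, - 2,0,9, 9.13] 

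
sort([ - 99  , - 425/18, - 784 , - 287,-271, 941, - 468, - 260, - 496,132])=[-784, - 496, - 468,  -  287,  -  271, - 260,-99, - 425/18, 132, 941]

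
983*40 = 39320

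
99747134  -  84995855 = 14751279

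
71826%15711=8982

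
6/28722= 1/4787=0.00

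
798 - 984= - 186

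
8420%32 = 4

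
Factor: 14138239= 2843^1*4973^1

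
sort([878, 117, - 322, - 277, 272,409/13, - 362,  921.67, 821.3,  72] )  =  [-362, - 322,- 277,409/13, 72,117, 272,821.3, 878 , 921.67] 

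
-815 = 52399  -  53214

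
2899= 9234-6335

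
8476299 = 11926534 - 3450235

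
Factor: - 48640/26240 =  - 2^2*19^1*41^ (-1) = - 76/41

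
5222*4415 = 23055130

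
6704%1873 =1085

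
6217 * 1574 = 9785558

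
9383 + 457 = 9840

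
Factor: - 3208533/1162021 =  - 3^1*7^( - 1)*19^( - 1)*251^1*4261^1*8737^( - 1)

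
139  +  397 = 536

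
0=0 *9010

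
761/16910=761/16910= 0.05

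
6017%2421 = 1175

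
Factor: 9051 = 3^1* 7^1*431^1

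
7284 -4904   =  2380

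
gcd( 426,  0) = 426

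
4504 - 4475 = 29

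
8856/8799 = 1 + 19/2933 = 1.01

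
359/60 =359/60 = 5.98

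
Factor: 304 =2^4*19^1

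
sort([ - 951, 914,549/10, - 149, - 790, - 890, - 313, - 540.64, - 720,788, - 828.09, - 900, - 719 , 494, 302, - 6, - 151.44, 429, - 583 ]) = [-951,-900, - 890 ,-828.09, - 790, - 720, - 719, - 583, - 540.64,  -  313, - 151.44,-149, - 6,549/10, 302, 429, 494, 788,914] 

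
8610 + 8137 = 16747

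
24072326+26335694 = 50408020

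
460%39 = 31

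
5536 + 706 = 6242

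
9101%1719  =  506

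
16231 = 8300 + 7931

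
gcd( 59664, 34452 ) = 132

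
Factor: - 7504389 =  - 3^2 * 833821^1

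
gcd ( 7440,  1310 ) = 10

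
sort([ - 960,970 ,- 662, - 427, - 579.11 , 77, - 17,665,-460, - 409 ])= [ - 960, - 662, - 579.11,-460, - 427 , - 409,-17,77,665, 970] 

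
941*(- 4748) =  - 4467868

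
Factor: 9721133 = 9721133^1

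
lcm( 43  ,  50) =2150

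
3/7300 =3/7300 = 0.00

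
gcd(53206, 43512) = 74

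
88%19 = 12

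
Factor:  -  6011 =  - 6011^1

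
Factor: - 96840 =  - 2^3*3^2 *5^1*269^1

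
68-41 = 27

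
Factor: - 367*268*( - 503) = 2^2* 67^1*367^1*503^1 = 49473068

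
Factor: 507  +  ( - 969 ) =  - 2^1*3^1*7^1*11^1 = - 462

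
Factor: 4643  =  4643^1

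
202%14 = 6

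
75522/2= 37761 = 37761.00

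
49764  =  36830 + 12934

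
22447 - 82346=- 59899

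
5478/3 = 1826 = 1826.00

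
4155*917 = 3810135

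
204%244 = 204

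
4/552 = 1/138= 0.01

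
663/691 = 663/691= 0.96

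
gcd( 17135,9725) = 5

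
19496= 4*4874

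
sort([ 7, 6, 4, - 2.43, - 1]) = [ - 2.43, - 1,4 , 6, 7 ] 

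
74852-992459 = -917607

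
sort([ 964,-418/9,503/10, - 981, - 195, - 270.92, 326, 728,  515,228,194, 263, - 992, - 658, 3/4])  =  [ - 992,-981, - 658, - 270.92, - 195, - 418/9, 3/4, 503/10, 194, 228, 263 , 326, 515,728, 964]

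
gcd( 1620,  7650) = 90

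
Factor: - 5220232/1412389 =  - 2^3*11^( - 1)*29^1*22501^1 * 128399^( - 1 )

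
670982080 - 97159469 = 573822611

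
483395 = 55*8789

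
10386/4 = 5193/2 = 2596.50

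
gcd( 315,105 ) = 105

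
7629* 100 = 762900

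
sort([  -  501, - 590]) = [ - 590,-501 ] 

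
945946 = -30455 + 976401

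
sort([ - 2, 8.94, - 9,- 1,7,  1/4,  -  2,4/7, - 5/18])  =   [- 9, - 2,-2, - 1, - 5/18,1/4,4/7, 7 , 8.94]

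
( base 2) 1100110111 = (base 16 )337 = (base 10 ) 823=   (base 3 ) 1010111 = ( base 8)1467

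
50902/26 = 25451/13 = 1957.77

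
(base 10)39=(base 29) 1A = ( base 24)1f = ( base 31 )18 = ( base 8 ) 47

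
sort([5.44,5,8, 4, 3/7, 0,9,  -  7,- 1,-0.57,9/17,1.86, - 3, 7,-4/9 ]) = [- 7,-3, - 1, - 0.57,- 4/9 , 0,3/7,9/17 , 1.86, 4,5,5.44, 7 , 8,9 ]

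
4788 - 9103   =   - 4315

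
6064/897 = 6064/897 = 6.76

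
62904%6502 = 4386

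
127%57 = 13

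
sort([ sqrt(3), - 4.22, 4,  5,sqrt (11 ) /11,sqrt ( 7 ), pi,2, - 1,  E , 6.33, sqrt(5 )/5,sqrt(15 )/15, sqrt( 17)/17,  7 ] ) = [ -4.22, - 1, sqrt (17 )/17, sqrt( 15)/15, sqrt( 11)/11,  sqrt( 5)/5,  sqrt(3 ),  2, sqrt( 7 ), E , pi, 4,  5, 6.33, 7] 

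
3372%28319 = 3372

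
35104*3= 105312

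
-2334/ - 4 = 583 + 1/2= 583.50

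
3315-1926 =1389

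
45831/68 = 673 + 67/68=673.99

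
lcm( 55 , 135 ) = 1485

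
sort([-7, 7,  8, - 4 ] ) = [ - 7, - 4, 7,8 ] 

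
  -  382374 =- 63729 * 6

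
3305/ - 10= -331 +1/2 = - 330.50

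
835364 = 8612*97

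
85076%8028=4796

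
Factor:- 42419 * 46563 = - 1975155897 = - 3^1*11^1 *13^2*17^1*83^1*251^1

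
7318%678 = 538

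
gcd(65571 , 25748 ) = 1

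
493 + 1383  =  1876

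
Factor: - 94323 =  - 3^1*23^1*1367^1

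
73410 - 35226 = 38184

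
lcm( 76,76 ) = 76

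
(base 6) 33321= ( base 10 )4657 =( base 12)2841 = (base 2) 1001000110001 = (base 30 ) 557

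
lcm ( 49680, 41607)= 3328560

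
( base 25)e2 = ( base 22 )G0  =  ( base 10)352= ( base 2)101100000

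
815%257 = 44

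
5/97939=5/97939=0.00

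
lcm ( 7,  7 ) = 7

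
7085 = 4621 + 2464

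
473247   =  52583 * 9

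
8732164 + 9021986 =17754150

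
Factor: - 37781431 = -2221^1 * 17011^1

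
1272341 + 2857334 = 4129675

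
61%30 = 1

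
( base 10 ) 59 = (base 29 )21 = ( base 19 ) 32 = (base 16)3B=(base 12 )4B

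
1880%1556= 324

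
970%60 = 10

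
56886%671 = 522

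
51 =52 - 1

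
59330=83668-24338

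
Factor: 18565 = 5^1*47^1*79^1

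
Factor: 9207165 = 3^1 * 5^1 * 11^1*41^1 * 1361^1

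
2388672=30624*78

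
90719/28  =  3239+27/28  =  3239.96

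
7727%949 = 135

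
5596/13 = 430+ 6/13 =430.46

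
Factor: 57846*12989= 2^1 * 3^1*31^2*311^1*419^1  =  751361694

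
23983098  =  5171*4638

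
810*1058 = 856980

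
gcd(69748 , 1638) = 14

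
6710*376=2522960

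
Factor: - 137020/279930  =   - 2^1 * 3^( - 1)*7^( - 1 )*13^1* 17^1*43^( - 1 ) = - 442/903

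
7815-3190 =4625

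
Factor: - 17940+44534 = 26594 = 2^1*13297^1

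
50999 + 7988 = 58987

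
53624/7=7660+4/7 = 7660.57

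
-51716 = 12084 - 63800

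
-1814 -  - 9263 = 7449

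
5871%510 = 261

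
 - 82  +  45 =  - 37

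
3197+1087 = 4284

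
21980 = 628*35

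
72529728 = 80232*904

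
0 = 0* 32661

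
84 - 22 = 62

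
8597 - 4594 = 4003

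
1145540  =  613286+532254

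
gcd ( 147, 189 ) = 21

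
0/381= 0  =  0.00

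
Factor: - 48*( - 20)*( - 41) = -2^6*3^1*5^1*41^1=- 39360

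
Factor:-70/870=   -  7/87 = - 3^( - 1 )*7^1*29^( - 1)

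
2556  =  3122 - 566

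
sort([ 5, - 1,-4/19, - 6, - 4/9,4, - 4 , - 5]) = [ - 6, - 5,-4, - 1, - 4/9, - 4/19, 4,5] 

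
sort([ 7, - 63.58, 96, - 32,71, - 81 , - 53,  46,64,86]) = [-81, - 63.58, - 53, - 32 , 7 , 46, 64,71, 86,96] 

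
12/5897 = 12/5897 = 0.00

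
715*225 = 160875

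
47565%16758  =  14049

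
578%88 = 50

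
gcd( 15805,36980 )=5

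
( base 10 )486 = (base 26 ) ii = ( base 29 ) gm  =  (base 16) 1E6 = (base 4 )13212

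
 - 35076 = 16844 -51920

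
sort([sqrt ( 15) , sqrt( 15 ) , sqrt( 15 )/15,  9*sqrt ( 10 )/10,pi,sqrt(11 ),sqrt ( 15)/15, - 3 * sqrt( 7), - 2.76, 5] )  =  [ - 3*sqrt(7 ),-2.76, sqrt (15)/15, sqrt(15)/15,9*sqrt( 10 )/10 , pi,sqrt(11 ), sqrt( 15),sqrt(15),5 ] 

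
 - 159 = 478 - 637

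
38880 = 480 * 81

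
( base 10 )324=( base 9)400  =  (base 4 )11010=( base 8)504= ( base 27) C0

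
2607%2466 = 141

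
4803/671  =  4803/671 = 7.16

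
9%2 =1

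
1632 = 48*34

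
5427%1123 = 935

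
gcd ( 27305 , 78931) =1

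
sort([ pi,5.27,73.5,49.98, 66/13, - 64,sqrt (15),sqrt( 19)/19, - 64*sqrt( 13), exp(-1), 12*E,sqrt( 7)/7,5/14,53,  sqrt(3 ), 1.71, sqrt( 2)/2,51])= [ - 64*sqrt( 13 ) , - 64,sqrt( 19 )/19,  5/14,exp( - 1),sqrt(7) /7, sqrt(2 )/2 , 1.71, sqrt (3),pi, sqrt( 15 ),66/13,5.27,12*E, 49.98, 51,53,73.5]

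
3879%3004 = 875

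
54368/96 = 1699/3 = 566.33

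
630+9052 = 9682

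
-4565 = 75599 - 80164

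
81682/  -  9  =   - 9076 + 2/9= - 9075.78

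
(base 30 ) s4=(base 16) 34c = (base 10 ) 844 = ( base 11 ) 6a8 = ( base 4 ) 31030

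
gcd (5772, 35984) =52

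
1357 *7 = 9499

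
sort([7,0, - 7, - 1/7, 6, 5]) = [ - 7, - 1/7 , 0, 5,  6,7] 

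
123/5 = 123/5 = 24.60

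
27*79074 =2134998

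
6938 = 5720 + 1218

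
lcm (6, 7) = 42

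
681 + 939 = 1620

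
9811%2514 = 2269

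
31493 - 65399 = -33906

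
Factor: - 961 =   -  31^2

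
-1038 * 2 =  - 2076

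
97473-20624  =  76849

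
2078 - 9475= - 7397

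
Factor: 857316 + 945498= 2^1*3^1 * 13^1*29^1 * 797^1 = 1802814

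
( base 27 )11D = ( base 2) 1100000001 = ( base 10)769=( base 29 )qf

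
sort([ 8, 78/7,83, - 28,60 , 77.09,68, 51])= [ - 28, 8,78/7,51,60,68, 77.09, 83 ] 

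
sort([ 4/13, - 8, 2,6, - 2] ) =[  -  8, - 2, 4/13,2,6]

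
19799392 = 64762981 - 44963589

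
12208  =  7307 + 4901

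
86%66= 20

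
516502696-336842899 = 179659797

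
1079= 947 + 132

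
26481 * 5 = 132405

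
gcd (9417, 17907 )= 3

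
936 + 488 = 1424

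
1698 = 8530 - 6832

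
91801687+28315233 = 120116920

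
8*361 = 2888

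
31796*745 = 23688020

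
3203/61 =52 + 31/61 = 52.51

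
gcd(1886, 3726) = 46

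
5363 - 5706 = - 343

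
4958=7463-2505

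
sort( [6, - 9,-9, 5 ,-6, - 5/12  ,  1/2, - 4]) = [ - 9 , -9, - 6, - 4, - 5/12,1/2,5, 6] 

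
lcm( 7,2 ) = 14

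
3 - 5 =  - 2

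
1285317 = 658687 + 626630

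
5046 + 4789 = 9835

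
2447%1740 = 707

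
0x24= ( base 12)30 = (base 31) 15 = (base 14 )28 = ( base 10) 36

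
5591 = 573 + 5018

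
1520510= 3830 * 397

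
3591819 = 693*5183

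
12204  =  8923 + 3281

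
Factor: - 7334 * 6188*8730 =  - 396191774160 =- 2^4*3^2*5^1*7^1*13^1*17^1*19^1*97^1 * 193^1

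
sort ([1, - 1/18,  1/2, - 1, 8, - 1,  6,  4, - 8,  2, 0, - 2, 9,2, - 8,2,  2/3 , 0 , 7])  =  [ - 8, - 8, - 2, - 1, - 1, -1/18, 0, 0 , 1/2 , 2/3, 1, 2, 2,2,4, 6 , 7,  8 , 9]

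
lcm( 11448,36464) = 984528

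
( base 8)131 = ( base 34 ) 2L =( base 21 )45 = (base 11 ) 81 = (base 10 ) 89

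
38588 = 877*44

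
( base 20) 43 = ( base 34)2F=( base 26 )35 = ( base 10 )83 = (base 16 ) 53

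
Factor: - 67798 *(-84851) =2^1*13^1*61^1*107^1*109^1*311^1= 5752728098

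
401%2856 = 401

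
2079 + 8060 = 10139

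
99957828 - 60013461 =39944367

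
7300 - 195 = 7105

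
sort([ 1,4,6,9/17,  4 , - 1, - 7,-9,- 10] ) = [ - 10, - 9, - 7, - 1 , 9/17,1,4,4,6]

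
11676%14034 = 11676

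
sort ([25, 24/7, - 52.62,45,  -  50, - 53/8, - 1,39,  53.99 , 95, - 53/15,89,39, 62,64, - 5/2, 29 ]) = [ - 52.62, - 50, - 53/8 , - 53/15, - 5/2,-1,24/7, 25,29, 39, 39,45, 53.99,62,64, 89,95] 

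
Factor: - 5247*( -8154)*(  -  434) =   -  2^2*3^5 * 7^1*11^1*31^1*53^1*151^1= -18568272492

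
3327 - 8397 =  - 5070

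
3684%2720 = 964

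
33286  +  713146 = 746432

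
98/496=49/248 =0.20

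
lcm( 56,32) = 224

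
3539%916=791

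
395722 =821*482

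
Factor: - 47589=  -  3^1*29^1*547^1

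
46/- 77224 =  - 1 + 38589/38612 = -0.00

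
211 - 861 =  - 650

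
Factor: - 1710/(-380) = 2^( - 1)*3^2 = 9/2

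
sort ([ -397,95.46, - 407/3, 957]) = [  -  397,-407/3,95.46,957]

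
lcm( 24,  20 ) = 120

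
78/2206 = 39/1103 =0.04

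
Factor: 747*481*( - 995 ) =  - 357510465=- 3^2*5^1 *13^1*37^1*83^1*199^1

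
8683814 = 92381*94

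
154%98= 56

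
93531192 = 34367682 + 59163510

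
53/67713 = 53/67713 = 0.00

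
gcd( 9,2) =1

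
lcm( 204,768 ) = 13056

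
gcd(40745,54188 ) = 1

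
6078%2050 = 1978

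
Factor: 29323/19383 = 59/39 =3^(-1 )*13^(- 1) * 59^1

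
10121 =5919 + 4202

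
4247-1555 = 2692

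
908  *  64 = 58112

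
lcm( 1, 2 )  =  2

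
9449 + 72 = 9521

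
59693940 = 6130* 9738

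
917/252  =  131/36 =3.64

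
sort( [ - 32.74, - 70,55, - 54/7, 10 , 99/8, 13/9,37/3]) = [-70 , -32.74, - 54/7,13/9, 10 , 37/3,99/8,55]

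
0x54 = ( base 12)70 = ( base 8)124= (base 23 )3f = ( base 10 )84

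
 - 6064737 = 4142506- 10207243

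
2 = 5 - 3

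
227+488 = 715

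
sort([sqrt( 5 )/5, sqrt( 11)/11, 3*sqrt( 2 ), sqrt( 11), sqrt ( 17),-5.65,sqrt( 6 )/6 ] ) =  [ - 5.65,sqrt( 11 )/11,sqrt( 6)/6  ,  sqrt ( 5)/5, sqrt( 11 ),sqrt ( 17), 3*sqrt( 2 )] 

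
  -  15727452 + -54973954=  - 70701406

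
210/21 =10=10.00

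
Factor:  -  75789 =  - 3^3 * 7^1*401^1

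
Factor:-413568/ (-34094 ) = 206784/17047  =  2^6*3^2*359^1*17047^(- 1)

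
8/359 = 8/359 = 0.02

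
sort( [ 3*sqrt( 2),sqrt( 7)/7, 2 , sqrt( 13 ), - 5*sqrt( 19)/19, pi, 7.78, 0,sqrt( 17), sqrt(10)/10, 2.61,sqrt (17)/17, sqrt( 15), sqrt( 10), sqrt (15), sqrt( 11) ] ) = [ - 5*sqrt( 19)/19, 0, sqrt( 17 ) /17, sqrt(10)/10,sqrt(7 ) /7,2, 2.61, pi, sqrt(10), sqrt(11),sqrt(13 ),sqrt(15), sqrt (15), sqrt (17),3*sqrt( 2 ), 7.78] 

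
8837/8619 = 1 + 218/8619 = 1.03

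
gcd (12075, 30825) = 75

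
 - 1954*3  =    -  5862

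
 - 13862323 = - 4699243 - 9163080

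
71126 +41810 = 112936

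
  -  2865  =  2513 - 5378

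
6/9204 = 1/1534 = 0.00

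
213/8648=213/8648= 0.02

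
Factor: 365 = 5^1 * 73^1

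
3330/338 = 1665/169 = 9.85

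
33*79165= 2612445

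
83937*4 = 335748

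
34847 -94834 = -59987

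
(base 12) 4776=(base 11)6022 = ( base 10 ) 8010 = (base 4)1331022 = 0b1111101001010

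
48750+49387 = 98137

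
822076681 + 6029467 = 828106148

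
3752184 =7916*474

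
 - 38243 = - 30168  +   - 8075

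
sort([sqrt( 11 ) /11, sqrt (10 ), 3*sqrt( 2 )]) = [ sqrt( 11)/11, sqrt( 10),3*sqrt( 2)]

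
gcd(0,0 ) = 0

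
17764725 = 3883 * 4575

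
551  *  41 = 22591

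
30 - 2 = 28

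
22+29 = 51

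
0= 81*0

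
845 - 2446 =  - 1601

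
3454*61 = 210694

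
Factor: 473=11^1*43^1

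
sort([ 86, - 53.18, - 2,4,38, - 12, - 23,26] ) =[ - 53.18, - 23,  -  12, - 2,4,26,38 , 86] 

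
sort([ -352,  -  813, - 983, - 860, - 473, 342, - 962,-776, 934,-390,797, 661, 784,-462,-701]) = [ - 983 , - 962, - 860,-813,-776 , - 701, - 473,-462,-390,  -  352,342,661,784, 797,  934]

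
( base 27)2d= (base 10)67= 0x43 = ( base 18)3d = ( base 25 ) 2H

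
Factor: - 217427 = - 7^1 * 89^1*349^1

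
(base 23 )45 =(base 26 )3J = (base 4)1201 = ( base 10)97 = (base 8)141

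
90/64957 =90/64957 = 0.00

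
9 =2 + 7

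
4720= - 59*( -80 ) 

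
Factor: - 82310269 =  - 433^1*190093^1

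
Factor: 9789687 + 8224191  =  2^1*3^2*47^1*107^1 *199^1  =  18013878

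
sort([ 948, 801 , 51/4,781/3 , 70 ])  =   [ 51/4, 70, 781/3, 801,948 ] 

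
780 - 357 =423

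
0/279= 0 =0.00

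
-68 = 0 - 68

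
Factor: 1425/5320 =2^( - 3)*3^1*5^1*7^( - 1) = 15/56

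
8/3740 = 2/935 = 0.00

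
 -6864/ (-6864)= 1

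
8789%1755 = 14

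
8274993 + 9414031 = 17689024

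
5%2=1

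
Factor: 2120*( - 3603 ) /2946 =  - 2^2*5^1*  53^1*491^(-1)*1201^1 = - 1273060/491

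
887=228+659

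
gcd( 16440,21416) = 8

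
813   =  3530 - 2717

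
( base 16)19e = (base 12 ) 2a6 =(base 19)12f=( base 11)347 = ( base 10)414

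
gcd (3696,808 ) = 8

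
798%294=210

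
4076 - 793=3283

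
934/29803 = 934/29803 = 0.03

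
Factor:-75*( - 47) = 3525 = 3^1*5^2 * 47^1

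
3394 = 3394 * 1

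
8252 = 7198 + 1054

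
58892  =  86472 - 27580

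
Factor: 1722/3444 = 1/2 = 2^( - 1)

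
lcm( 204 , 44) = 2244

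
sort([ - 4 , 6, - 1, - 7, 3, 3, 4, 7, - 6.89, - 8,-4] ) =[ - 8, - 7,-6.89, - 4, - 4, - 1,3,3,  4,6, 7 ]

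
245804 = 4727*52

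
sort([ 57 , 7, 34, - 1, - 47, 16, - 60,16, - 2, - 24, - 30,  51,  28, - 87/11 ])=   [ - 60, - 47,-30, - 24, - 87/11, - 2, - 1,7, 16,16,28 , 34, 51,57 ]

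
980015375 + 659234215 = 1639249590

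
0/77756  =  0 = 0.00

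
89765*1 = 89765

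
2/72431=2/72431 = 0.00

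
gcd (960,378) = 6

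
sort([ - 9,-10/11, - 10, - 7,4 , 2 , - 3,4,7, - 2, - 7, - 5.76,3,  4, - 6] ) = [ - 10,- 9,  -  7, - 7, - 6,-5.76, - 3,-2 , - 10/11 , 2,3,4,4,4 , 7 ] 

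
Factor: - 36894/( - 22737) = 86/53 = 2^1*43^1*53^( - 1)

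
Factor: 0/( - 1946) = 0^1 = 0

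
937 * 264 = 247368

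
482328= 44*10962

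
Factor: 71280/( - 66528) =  - 2^( - 1)*3^1*5^1*7^ (  -  1 )= -15/14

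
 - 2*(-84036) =168072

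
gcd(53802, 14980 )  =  14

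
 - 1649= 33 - 1682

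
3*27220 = 81660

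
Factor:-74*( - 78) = 2^2*3^1*13^1*37^1 = 5772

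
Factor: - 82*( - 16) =1312 = 2^5*41^1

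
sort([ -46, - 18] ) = [-46, - 18] 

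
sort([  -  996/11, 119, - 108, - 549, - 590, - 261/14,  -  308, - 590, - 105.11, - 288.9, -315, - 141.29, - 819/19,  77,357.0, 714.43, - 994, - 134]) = [ - 994, - 590,-590, - 549, - 315, - 308, - 288.9, - 141.29 , - 134,  -  108, - 105.11, - 996/11, - 819/19, - 261/14,77, 119, 357.0,  714.43 ] 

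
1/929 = 1/929 = 0.00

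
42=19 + 23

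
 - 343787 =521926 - 865713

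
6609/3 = 2203 =2203.00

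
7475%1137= 653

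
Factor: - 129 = -3^1*43^1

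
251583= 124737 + 126846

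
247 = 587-340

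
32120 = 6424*5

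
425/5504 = 425/5504  =  0.08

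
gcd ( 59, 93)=1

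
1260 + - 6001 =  - 4741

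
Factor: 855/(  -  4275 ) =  - 5^( - 1) = -1/5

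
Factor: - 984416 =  -2^5 * 30763^1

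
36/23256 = 1/646 = 0.00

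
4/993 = 4/993 = 0.00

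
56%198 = 56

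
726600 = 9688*75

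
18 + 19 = 37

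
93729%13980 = 9849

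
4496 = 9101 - 4605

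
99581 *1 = 99581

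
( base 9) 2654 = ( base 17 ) 6F4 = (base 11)1552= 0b11111001001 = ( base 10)1993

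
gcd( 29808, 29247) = 3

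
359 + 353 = 712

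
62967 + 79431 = 142398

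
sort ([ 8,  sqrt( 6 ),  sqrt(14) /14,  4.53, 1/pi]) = [ sqrt(14 ) /14,1/pi, sqrt ( 6), 4.53  ,  8]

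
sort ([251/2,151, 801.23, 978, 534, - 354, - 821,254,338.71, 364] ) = [ - 821, - 354,251/2, 151, 254,  338.71, 364, 534,801.23, 978]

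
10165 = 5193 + 4972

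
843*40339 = 34005777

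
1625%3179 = 1625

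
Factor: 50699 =11^2*  419^1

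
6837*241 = 1647717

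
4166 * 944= 3932704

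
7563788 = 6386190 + 1177598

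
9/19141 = 9/19141 = 0.00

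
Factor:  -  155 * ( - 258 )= 2^1 *3^1*5^1*31^1*43^1 =39990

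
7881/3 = 2627 = 2627.00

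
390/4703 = 390/4703= 0.08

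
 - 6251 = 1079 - 7330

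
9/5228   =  9/5228 = 0.00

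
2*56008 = 112016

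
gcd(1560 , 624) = 312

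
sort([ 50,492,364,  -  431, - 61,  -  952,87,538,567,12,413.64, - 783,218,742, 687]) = [-952, - 783,  -  431, - 61 , 12,50, 87,  218, 364,413.64,492, 538,567, 687,742 ] 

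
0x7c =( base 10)124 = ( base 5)444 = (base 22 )5E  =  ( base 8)174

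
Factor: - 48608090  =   - 2^1*5^1 * 4860809^1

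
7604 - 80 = 7524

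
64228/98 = 655 + 19/49 = 655.39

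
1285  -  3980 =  - 2695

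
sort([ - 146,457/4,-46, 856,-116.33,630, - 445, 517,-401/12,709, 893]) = [- 445, - 146, - 116.33, - 46,-401/12,457/4,  517, 630, 709, 856,893 ]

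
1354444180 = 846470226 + 507973954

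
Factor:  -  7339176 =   -  2^3 * 3^2*13^1*7841^1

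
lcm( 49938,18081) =1048698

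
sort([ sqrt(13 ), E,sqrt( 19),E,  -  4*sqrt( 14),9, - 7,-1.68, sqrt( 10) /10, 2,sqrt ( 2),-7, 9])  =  [ - 4*sqrt( 14),- 7  , - 7,  -  1.68 , sqrt( 10)/10,sqrt( 2),2,E,  E, sqrt(13 ), sqrt(19) , 9, 9 ] 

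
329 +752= 1081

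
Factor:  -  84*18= - 1512 = - 2^3*3^3*7^1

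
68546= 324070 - 255524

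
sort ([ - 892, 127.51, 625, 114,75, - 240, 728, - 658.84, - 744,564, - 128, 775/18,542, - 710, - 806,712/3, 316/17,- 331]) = [ - 892, - 806, - 744,-710, - 658.84, - 331 , - 240, - 128, 316/17, 775/18 , 75, 114,127.51, 712/3, 542,564  ,  625,  728]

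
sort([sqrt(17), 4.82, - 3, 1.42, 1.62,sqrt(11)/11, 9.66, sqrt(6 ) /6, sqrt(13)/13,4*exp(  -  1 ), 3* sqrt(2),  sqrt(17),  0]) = [ - 3,0, sqrt( 13)/13,sqrt( 11 )/11,sqrt( 6)/6, 1.42, 4*exp( - 1), 1.62, sqrt(17) , sqrt(17),3*sqrt(2),4.82, 9.66]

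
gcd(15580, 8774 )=82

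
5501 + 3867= 9368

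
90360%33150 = 24060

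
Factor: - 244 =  - 2^2* 61^1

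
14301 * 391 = 5591691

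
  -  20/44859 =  - 1 + 44839/44859  =  - 0.00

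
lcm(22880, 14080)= 183040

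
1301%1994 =1301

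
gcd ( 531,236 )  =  59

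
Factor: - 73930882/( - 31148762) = 36965441/15574381 = 23^ ( - 1 ) * 67^1*551723^1 *677147^( -1)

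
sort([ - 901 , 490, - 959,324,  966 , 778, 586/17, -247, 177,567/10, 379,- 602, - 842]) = [- 959, - 901,-842,-602, - 247, 586/17, 567/10,177,324, 379, 490 , 778, 966 ] 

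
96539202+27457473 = 123996675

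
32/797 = 32/797 =0.04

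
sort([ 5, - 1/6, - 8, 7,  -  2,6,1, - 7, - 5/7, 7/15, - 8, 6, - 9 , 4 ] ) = [ - 9,-8, - 8  , -7,  -  2, - 5/7, -1/6 , 7/15,  1, 4,5,6,  6,7 ] 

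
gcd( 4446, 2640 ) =6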